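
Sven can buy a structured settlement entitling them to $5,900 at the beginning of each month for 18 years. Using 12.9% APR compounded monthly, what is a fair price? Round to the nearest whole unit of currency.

$499,652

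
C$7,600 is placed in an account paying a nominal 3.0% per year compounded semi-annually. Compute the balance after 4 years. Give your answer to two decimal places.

With 2 periods per year: i = 0.015, n = 8.
7,600 × (1+0.015)^8 = 7,600 × 1.126493 = 8,561.3437

C$8,561.34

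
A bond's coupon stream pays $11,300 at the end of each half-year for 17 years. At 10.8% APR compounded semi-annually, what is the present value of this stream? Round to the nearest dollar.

i = 0.108/2 = 0.054 per half-year; n = 17·2 = 34.
PV = PMT · [1 − (1+i)^(−n)] / i = 11300 · 15.420918 = 174,256.3684

$174,256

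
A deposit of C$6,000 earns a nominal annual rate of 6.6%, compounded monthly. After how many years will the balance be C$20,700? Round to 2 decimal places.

18.81 years

Periodic rate i = 0.066/12 = 0.0055.
n = ln(20700/6000) / ln(1+0.0055) = ln(3.45000) / 0.005485 = 225.7776 months
= 225.7776/12 years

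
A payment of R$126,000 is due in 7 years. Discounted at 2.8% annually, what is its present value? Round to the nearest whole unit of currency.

PV = 126,000 / (1 + 0.028)^7 = 126,000 / 1.213254 = 103,852.9273

R$103,853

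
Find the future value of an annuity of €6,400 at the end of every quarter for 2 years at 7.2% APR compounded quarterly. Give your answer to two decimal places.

€54,544.37

i = 0.072/4 = 0.018 per quarter; n = 2·4 = 8.
Accumulation factor s(8|0.018) = 8.522558; FV = 6400 × 8.522558 = 54,544.3723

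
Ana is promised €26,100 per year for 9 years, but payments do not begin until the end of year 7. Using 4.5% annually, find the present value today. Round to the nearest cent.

Value one period before first payment (t=6): 26100 × [1 − (1+0.045)^(−9)] / 0.045 = 26100 × 7.268790 = 189,715.4319
PV₀ = 189,715.4319 / (1+0.045)^6 = 189,715.4319 / 1.302260 = 145,681.6717

€145,681.67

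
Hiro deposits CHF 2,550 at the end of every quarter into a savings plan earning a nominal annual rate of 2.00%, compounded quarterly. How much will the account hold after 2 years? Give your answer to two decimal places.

CHF 20,760.59

Periodic rate i = 0.02/4 = 0.005; n = 2 × 4 = 8 periods.
Accumulation factor s(8|0.005) = 8.141409; FV = 2550 × 8.141409 = 20,760.5924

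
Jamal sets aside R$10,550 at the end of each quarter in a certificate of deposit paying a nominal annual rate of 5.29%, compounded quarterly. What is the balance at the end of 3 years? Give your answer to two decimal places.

i = 0.0529/4 = 0.013225 per quarter; n = 3·4 = 12.
Accumulation factor s(12|0.013225) = 12.912498; FV = 10550 × 12.912498 = 136,226.8508

R$136,226.85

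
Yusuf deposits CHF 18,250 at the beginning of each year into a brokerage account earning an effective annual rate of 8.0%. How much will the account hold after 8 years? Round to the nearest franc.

CHF 209,648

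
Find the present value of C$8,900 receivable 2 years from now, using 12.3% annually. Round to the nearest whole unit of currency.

C$7,057

PV = 8,900 / (1 + 0.123)^2 = 8,900 / 1.261129 = 7,057.1686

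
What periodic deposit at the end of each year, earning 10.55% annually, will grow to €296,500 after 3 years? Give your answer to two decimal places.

€89,102.45

FV-annuity factor = 3.327630; PMT = 296500 / 3.327630 = 89,102.4476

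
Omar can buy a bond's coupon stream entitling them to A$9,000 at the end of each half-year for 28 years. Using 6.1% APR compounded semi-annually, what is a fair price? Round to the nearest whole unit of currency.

A$240,222

i = 0.061/2 = 0.0305 per half-year; n = 28·2 = 56.
PV = PMT · [1 − (1+i)^(−n)] / i = 9000 · 26.691343 = 240,222.0829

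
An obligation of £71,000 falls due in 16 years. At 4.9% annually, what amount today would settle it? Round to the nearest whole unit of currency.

£33,026

PV = 71,000 / (1 + 0.049)^16 = 71,000 / 2.149848 = 33,025.5864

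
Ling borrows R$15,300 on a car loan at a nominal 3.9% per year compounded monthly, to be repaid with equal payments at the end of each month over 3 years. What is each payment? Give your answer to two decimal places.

i = 0.039/12 = 0.00325 per month; n = 3·12 = 36.
PMT = 15300 / ( [1 − (1+0.00325)^(−36)] / 0.00325 ) = 15300 / 33.921854 = 451.0367

R$451.04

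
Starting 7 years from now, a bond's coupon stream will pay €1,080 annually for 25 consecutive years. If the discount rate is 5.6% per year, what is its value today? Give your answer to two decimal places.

Value one period before first payment (t=6): 1080 × [1 − (1+0.056)^(−25)] / 0.056 = 1080 × 13.284008 = 14,346.7285
Discount back 6 years: 14,346.7285 × (1+0.056)^(−6) = 14,346.7285 × 0.721135 = 10,345.9261

€10,345.93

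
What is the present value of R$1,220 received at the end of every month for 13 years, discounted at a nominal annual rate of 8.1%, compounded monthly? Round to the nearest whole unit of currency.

R$117,459

i = 0.081/12 = 0.00675 per month; n = 13·12 = 156.
PV = PMT · [1 − (1+i)^(−n)] / i = 1220 · 96.277622 = 117,458.6985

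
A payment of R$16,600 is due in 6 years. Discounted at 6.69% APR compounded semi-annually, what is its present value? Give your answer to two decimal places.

R$11,184.96

i = 0.0669/2 = 0.03345 per half-year; n = 6·2 = 12.
PV = 16,600 / (1 + 0.03345)^12 = 16,600 / 1.484136 = 11,184.9605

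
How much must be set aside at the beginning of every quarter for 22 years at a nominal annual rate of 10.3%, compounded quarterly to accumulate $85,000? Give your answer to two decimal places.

$254.99

With 4 periods per year: i = 0.02575, n = 88.
PMT = 85000 / ( [(1+0.02575)^88 − 1] / 0.02575 × (1+i) ) = 85000 / 333.345210 = 254.9909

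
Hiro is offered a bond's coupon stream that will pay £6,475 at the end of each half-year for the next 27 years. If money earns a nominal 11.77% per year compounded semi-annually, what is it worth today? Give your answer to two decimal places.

Periodic rate i = 0.1177/2 = 0.05885; n = 27 × 2 = 54 periods.
Annuity factor a(54|0.05885) = 16.217546; PV = 6475 × 16.217546 = 105,008.6111

£105,008.61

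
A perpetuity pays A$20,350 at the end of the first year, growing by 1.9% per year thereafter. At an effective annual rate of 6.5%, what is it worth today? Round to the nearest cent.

PV = PMT / (i − g) = 20350 / (0.065 − 0.019) = 20350 / 0.046000 = 442,391.3043

A$442,391.30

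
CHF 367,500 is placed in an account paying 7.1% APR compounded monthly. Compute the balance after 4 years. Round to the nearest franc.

CHF 487,791

i = 0.071/12 = 0.00591667 per month; n = 4·12 = 48.
FV = PV·(1+i)^n = 367,500 × 1.327322 = 487,790.7151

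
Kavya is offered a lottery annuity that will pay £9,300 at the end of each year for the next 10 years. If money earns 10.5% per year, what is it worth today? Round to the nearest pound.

PV = 9300 × [1 − (1+0.105)^(−10)] / 0.105 = 9300 × 6.014773 = 55,937.3865

£55,937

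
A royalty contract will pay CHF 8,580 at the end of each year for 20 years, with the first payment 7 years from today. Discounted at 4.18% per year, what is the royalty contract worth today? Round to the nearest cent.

PV at t=6 (ordinary 20-year annuity): 8580 × a(20|0.0418) = 8580 × 13.376258 = 114,768.2913
Discount back 6 years: 114,768.2913 × (1+0.0418)^(−6) = 114,768.2913 × 0.782157 = 89,766.8111

CHF 89,766.81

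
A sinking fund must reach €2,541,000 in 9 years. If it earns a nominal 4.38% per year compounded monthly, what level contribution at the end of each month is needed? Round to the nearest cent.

€19,236.70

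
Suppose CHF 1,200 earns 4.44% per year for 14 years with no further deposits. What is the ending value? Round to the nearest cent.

CHF 2,204.54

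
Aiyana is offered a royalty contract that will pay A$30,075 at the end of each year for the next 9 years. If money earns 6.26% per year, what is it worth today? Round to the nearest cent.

PV = PMT · [1 − (1+i)^(−n)] / i = 30075 · 6.725386 = 202,265.9804

A$202,265.98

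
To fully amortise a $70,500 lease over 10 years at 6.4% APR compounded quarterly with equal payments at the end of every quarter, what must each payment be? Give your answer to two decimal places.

$2,399.85

i = 0.064/4 = 0.016 per quarter; n = 10·4 = 40.
PMT = 70500 / ( [1 − (1+0.016)^(−40)] / 0.016 ) = 70500 / 29.376845 = 2,399.8493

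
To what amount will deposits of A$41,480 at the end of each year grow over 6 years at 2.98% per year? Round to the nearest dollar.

A$268,175

FV = 41480 × [(1+0.0298)^6 − 1] / 0.0298 = 41480 × 6.465163 = 268,174.9409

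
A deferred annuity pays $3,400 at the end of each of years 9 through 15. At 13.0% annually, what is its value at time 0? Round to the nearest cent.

$5,656.27

PV at t=8 (ordinary 7-year annuity): 3400 × a(7|0.13) = 3400 × 4.422610 = 15,036.8755
PV₀ = 15,036.8755 / (1+0.13)^8 = 15,036.8755 / 2.658444 = 5,656.2690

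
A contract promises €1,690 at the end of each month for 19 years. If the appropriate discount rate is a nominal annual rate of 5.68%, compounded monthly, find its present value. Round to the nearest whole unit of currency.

€235,386

Periodic rate i = 0.0568/12 = 0.00473333; n = 19 × 12 = 228 periods.
PV = PMT · [1 − (1+i)^(−n)] / i = 1690 · 139.281604 = 235,385.9107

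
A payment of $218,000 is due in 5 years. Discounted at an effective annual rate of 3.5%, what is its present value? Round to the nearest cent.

PV = 218,000 / (1 + 0.035)^5 = 218,000 / 1.187686 = 183,550.1504

$183,550.15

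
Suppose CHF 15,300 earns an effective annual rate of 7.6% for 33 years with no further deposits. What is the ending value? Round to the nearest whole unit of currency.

CHF 171,592

15,300 × (1+0.076)^33 = 15,300 × 11.215147 = 171,591.7426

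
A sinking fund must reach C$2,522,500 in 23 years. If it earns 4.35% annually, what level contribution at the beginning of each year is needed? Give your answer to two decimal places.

PMT = 2.5225e+06 / ( [(1+0.0435)^23 − 1] / 0.0435 × (1+i) ) = 2.5225e+06 / 39.886305 = 63,242.2586

C$63,242.26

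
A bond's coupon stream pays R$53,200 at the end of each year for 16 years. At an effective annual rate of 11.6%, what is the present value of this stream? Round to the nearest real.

Annuity factor a(16|0.116) = 7.131620; PV = 53200 × 7.131620 = 379,402.2052

R$379,402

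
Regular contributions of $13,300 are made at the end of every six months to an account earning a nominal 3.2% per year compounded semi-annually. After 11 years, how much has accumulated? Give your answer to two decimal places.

With 2 periods per year: i = 0.016, n = 22.
Accumulation factor s(22|0.016) = 26.122009; FV = 13300 × 26.122009 = 347,422.7230

$347,422.72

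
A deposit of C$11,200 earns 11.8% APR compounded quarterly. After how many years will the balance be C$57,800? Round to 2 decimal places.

14.11 years

Periodic rate i = 0.118/4 = 0.0295.
n = ln(57800/11200) / ln(1+0.0295) = ln(5.16071) / 0.029073 = 56.4462 quarters
= 56.4462/4 years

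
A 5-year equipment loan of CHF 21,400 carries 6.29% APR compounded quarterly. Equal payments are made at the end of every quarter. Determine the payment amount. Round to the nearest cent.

CHF 1,255.39

i = 0.0629/4 = 0.015725 per quarter; n = 5·4 = 20.
PMT = 21400 / ( [1 − (1+0.015725)^(−20)] / 0.015725 ) = 21400 / 17.046561 = 1,255.3852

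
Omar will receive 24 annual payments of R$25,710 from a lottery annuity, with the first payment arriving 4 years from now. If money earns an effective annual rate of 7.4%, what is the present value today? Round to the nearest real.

PV at t=3 (ordinary 24-year annuity): 25710 × a(24|0.074) = 25710 × 11.077579 = 284,804.5678
Discount back 3 years: 284,804.5678 × (1+0.074)^(−3) = 284,804.5678 × 0.807211 = 229,897.4247

R$229,897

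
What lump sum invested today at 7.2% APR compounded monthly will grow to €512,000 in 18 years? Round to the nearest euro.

Periodic rate i = 0.072/12 = 0.006; n = 18 × 12 = 216 periods.
Discount factor = (1+0.006)^(−216) = 0.274686; PV = 512,000 × 0.274686 = 140,639.1152

€140,639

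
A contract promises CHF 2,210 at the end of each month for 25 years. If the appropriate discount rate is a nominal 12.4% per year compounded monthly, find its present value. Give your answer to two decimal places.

CHF 204,081.76

Periodic rate i = 0.124/12 = 0.0103333; n = 25 × 12 = 300 periods.
Annuity factor a(300|0.0103333) = 92.344690; PV = 2210 × 92.344690 = 204,081.7646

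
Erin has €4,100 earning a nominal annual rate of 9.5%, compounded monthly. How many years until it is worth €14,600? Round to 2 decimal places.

Periodic rate i = 0.095/12 = 0.00791667.
(1+i)^n = 14600/4100 = 3.56098, so n = ln 3.56098 / ln 1.00792 = 161.0596 months
= 161.0596/12 years

13.42 years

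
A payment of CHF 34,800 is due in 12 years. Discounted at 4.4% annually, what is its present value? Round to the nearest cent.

CHF 20,757.41

PV = FV·(1+i)^(−n) = 34,800 × 0.596477 = 20,757.4146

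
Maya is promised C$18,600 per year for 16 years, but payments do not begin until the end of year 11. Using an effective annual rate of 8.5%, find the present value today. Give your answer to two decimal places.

C$70,545.05

Value one period before first payment (t=10): 18600 × [1 − (1+0.085)^(−16)] / 0.085 = 18600 × 8.575333 = 159,501.1984
Discount back 10 years: 159,501.1984 × (1+0.085)^(−10) = 159,501.1984 × 0.442285 = 70,545.0538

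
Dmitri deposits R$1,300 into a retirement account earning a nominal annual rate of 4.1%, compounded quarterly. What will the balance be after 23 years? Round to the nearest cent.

R$3,321.99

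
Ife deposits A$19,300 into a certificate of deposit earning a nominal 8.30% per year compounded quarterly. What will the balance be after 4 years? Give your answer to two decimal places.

A$26,808.19

i = 0.083/4 = 0.02075 per quarter; n = 4·4 = 16.
FV = PV·(1+i)^n = 19,300 × 1.389025 = 26,808.1921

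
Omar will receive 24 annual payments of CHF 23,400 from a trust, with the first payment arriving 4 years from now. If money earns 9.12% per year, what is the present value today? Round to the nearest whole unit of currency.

CHF 173,162

PV at t=3 (ordinary 24-year annuity): 23400 × a(24|0.0912) = 23400 × 9.615015 = 224,991.3609
PV₀ = 224,991.3609 / (1+0.0912)^3 = 224,991.3609 / 1.299311 = 173,162.0708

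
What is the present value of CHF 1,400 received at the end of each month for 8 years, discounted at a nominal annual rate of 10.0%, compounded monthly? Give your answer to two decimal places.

CHF 92,262.08

With 12 periods per year: i = 0.00833333, n = 96.
Annuity factor a(96|0.00833333) = 65.901488; PV = 1400 × 65.901488 = 92,262.0838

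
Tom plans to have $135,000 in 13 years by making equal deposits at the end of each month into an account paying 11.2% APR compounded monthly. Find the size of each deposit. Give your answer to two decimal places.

i = 0.112/12 = 0.00933333 per month; n = 13·12 = 156.
FV-annuity factor = 349.275745; PMT = 135000 / 349.275745 = 386.5141

$386.51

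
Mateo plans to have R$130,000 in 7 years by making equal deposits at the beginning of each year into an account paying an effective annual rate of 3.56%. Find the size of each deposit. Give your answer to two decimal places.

FV-annuity factor × (1+i) = 8.071022; PMT = 130000 / 8.071022 = 16,107.0061

R$16,107.01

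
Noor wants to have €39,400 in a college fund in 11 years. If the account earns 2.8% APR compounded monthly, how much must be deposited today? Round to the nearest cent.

€28,966.05

With 12 periods per year: i = 0.00233333, n = 132.
PV = FV·(1+i)^(−n) = 39,400 × 0.735179 = 28,966.0540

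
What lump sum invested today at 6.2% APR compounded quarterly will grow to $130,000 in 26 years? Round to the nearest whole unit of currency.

$26,256

With 4 periods per year: i = 0.0155, n = 104.
PV = 130,000 / (1 + 0.0155)^104 = 130,000 / 4.951223 = 26,256.1393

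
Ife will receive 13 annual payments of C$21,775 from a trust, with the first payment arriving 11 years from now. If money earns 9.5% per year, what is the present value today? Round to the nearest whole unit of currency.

Value one period before first payment (t=10): 21775 × [1 − (1+0.095)^(−13)] / 0.095 = 21775 × 7.291178 = 158,765.3908
PV₀ = 158,765.3908 / (1+0.095)^10 = 158,765.3908 / 2.478228 = 64,064.0875

C$64,064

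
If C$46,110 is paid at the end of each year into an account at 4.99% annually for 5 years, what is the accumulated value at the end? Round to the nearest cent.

Accumulation factor s(5|0.0499) = 5.524528; FV = 46110 × 5.524528 = 254,735.9657

C$254,735.97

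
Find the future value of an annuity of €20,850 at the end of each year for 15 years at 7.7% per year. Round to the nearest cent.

Accumulation factor s(15|0.077) = 26.526426; FV = 20850 × 26.526426 = 553,075.9724

€553,075.97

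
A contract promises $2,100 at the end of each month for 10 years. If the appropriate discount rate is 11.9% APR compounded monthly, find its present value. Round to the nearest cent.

$146,962.64

Periodic rate i = 0.119/12 = 0.00991667; n = 10 × 12 = 120 periods.
Annuity factor a(120|0.00991667) = 69.982210; PV = 2100 × 69.982210 = 146,962.6405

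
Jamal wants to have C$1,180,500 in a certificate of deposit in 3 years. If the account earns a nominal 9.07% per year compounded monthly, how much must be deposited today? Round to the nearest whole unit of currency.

C$900,200

i = 0.0907/12 = 0.00755833 per month; n = 3·12 = 36.
Discount factor = (1+0.00755833)^(−36) = 0.762558; PV = 1,180,500 × 0.762558 = 900,199.5990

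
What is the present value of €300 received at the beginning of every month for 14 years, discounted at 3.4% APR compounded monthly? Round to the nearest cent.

€40,170.72

i = 0.034/12 = 0.00283333 per month; n = 14·12 = 168.
PV = 300 × [1 − (1+0.00283333)^(−168)] / 0.00283333 × (1+i) = 300 × 133.902399 = 40,170.7196
(Beginning-of-period payments → annuity-due factor ×(1+i).)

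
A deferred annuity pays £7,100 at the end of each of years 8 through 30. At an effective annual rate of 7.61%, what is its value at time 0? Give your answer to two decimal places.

£45,500.21

PV at t=7 (ordinary 23-year annuity): 7100 × a(23|0.0761) = 7100 × 10.708373 = 76,029.4516
Discount back 7 years: 76,029.4516 × (1+0.0761)^(−7) = 76,029.4516 × 0.598455 = 45,500.2139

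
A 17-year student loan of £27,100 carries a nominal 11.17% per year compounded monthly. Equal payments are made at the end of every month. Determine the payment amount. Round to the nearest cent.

£297.14

With 12 periods per year: i = 0.00930833, n = 204.
PMT = 27100 / ( [1 − (1+0.00930833)^(−204)] / 0.00930833 ) = 27100 / 91.202773 = 297.1401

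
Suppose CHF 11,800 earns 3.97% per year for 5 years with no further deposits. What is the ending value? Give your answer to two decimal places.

FV = 11,800 × (1 + 0.0397)^5 = 14,335.8097

CHF 14,335.81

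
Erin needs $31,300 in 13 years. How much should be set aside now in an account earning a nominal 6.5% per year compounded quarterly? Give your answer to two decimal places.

$13,536.78

With 4 periods per year: i = 0.01625, n = 52.
Discount factor = (1+0.01625)^(−52) = 0.432485; PV = 31,300 × 0.432485 = 13,536.7775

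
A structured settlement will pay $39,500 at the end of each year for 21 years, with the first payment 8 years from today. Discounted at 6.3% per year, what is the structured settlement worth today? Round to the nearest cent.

PV at t=7 (ordinary 21-year annuity): 39500 × a(21|0.063) = 39500 × 11.472933 = 453,180.8378
Discount back 7 years: 453,180.8378 × (1+0.063)^(−7) = 453,180.8378 × 0.652029 = 295,487.2092

$295,487.21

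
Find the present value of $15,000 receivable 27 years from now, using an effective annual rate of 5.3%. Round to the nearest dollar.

Discount factor = (1+0.053)^(−27) = 0.247990; PV = 15,000 × 0.247990 = 3,719.8484

$3,720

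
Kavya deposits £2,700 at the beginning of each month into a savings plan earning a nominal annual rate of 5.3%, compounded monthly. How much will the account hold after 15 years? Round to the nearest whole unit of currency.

i = 0.053/12 = 0.00441667 per month; n = 15·12 = 180.
Accumulation factor s(180|0.00441667) × (1+i) = 275.301452; FV = 2700 × 275.301452 = 743,313.9193
(annuity-due: payments at period start, so ×(1+i).)

£743,314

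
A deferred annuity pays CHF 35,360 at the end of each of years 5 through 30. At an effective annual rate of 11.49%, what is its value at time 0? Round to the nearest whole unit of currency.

CHF 187,402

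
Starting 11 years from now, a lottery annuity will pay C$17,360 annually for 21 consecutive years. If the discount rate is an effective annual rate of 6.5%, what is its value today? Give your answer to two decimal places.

C$104,364.92

PV at t=10 (ordinary 21-year annuity): 17360 × a(21|0.065) = 17360 × 11.284983 = 195,907.3106
PV₀ = 195,907.3106 / (1+0.065)^10 = 195,907.3106 / 1.877137 = 104,364.9249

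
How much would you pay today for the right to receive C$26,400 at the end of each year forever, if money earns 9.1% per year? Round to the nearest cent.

C$290,109.89

PV = PMT / i = 26400 / 0.091 = 290,109.8901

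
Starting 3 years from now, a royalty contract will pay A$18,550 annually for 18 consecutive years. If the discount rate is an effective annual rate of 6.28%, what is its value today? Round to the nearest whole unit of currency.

A$174,138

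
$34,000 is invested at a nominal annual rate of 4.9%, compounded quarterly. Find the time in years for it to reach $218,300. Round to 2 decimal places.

Periodic rate i = 0.049/4 = 0.01225.
n = ln(218300/34000) / ln(1+0.01225) = ln(6.42059) / 0.012176 = 152.7246 quarters
= 152.7246/4 years

38.18 years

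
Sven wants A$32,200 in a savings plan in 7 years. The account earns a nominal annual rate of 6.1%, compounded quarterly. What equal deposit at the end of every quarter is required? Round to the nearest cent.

With 4 periods per year: i = 0.01525, n = 28.
PMT = 32200 / ( [(1+0.01525)^28 − 1] / 0.01525 ) = 32200 / 34.604633 = 930.5112

A$930.51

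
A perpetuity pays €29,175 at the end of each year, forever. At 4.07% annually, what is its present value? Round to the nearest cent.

PV = PMT / i = 29175 / 0.0407 = 716,830.4668

€716,830.47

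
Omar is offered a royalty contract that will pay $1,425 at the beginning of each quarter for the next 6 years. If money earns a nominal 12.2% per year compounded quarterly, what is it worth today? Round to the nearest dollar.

Periodic rate i = 0.122/4 = 0.0305; n = 6 × 4 = 24 periods.
Annuity factor a(24|0.0305) × (1+i) = 17.358448; PV = 1425 × 17.358448 = 24,735.7886
Payments are at the start of each period, so multiply by (1+i).

$24,736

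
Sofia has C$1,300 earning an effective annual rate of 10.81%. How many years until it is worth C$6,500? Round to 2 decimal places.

(1+i)^n = 6500/1300 = 5.00000, so n = ln 5.00000 / ln 1.1081 = 15.6794 years

15.68 years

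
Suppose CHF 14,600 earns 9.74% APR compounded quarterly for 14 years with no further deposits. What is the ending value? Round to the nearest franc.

CHF 56,164

Periodic rate i = 0.0974/4 = 0.02435; n = 14 × 4 = 56 periods.
14,600 × (1+0.02435)^56 = 14,600 × 3.846882 = 56,164.4713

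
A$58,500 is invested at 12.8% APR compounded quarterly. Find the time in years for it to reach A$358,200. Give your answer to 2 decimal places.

14.38 years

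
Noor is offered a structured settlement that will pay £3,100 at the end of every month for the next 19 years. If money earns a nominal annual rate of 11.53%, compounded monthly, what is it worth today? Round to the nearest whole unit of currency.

£286,174

With 12 periods per year: i = 0.00960833, n = 228.
PV = 3100 × [1 − (1+0.00960833)^(−228)] / 0.00960833 = 3100 × 92.314228 = 286,174.1063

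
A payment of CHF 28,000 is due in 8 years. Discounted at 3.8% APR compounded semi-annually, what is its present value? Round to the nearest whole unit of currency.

Periodic rate i = 0.038/2 = 0.019; n = 8 × 2 = 16 periods.
PV = 28,000 / (1 + 0.019)^16 = 28,000 / 1.351409 = 20,719.1096

CHF 20,719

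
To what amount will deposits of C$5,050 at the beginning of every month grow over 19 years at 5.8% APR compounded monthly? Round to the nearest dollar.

Periodic rate i = 0.058/12 = 0.00483333; n = 19 × 12 = 228 periods.
Accumulation factor s(228|0.00483333) × (1+i) = 416.250495; FV = 5050 × 416.250495 = 2,102,064.9990
(Beginning-of-period payments → annuity-due factor ×(1+i).)

C$2,102,065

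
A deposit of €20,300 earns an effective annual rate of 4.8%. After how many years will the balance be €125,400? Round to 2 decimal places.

n = ln(125400/20300) / ln(1+0.048) = ln(6.17734) / 0.046884 = 38.8385 years

38.84 years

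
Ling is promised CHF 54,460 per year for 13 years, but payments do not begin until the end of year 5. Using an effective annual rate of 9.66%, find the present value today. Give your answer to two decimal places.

CHF 272,293.34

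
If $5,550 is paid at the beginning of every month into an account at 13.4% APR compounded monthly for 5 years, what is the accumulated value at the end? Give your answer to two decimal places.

With 12 periods per year: i = 0.0111667, n = 60.
FV = PMT · [(1+i)^n − 1] / i × (1+i) = 5550 · 85.752451 = 475,926.1051
(Beginning-of-period payments → annuity-due factor ×(1+i).)

$475,926.11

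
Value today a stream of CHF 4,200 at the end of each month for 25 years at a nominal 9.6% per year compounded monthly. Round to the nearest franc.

With 12 periods per year: i = 0.008, n = 300.
PV = 4200 × [1 − (1+0.008)^(−300)] / 0.008 = 4200 × 113.551453 = 476,916.1016

CHF 476,916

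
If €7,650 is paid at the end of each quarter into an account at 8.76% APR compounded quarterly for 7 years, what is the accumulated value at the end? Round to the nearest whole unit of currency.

€291,382

With 4 periods per year: i = 0.0219, n = 28.
FV = PMT · [(1+i)^n − 1] / i = 7650 · 38.089104 = 291,381.6455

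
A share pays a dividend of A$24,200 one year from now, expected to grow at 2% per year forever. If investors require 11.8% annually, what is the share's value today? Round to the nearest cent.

PV = PMT / (i − g) = 24200 / (0.118 − 0.02) = 24200 / 0.098000 = 246,938.7755

A$246,938.78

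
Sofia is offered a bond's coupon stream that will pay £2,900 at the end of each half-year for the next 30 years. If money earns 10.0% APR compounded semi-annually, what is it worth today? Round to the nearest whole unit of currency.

i = 0.1/2 = 0.05 per half-year; n = 30·2 = 60.
Annuity factor a(60|0.05) = 18.929290; PV = 2900 × 18.929290 = 54,894.9396

£54,895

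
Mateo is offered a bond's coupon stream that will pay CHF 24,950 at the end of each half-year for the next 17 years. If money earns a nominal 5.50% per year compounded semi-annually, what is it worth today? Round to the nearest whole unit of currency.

Periodic rate i = 0.055/2 = 0.0275; n = 17 × 2 = 34 periods.
PV = PMT · [1 − (1+i)^(−n)] / i = 24950 · 21.906407 = 546,564.8577

CHF 546,565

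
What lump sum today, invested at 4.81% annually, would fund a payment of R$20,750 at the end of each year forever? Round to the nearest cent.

PV = PMT / i = 20750 / 0.0481 = 431,392.9314

R$431,392.93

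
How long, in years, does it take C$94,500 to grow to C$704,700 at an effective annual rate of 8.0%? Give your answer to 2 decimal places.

n = ln(704700/94500) / ln(1+0.08) = ln(7.45714) / 0.076961 = 26.1064 years

26.11 years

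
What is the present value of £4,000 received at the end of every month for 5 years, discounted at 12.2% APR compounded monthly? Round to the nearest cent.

£179,005.79

i = 0.122/12 = 0.0101667 per month; n = 5·12 = 60.
PV = PMT · [1 − (1+i)^(−n)] / i = 4000 · 44.751447 = 179,005.7877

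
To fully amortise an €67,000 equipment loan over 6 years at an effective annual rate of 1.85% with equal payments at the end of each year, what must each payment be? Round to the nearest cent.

€11,900.75

Annuity-PV factor = 5.629897; PMT = 67000 / 5.629897 = 11,900.7511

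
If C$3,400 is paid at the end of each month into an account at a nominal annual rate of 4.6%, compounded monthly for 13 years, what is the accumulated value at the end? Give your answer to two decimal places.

C$724,111.68

i = 0.046/12 = 0.00383333 per month; n = 13·12 = 156.
FV = 3400 × [(1+0.00383333)^156 − 1] / 0.00383333 = 3400 × 212.974024 = 724,111.6810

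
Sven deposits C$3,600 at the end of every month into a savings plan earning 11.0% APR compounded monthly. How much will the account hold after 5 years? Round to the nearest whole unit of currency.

i = 0.11/12 = 0.00916667 per month; n = 5·12 = 60.
Accumulation factor s(60|0.00916667) = 79.518080; FV = 3600 × 79.518080 = 286,265.0869

C$286,265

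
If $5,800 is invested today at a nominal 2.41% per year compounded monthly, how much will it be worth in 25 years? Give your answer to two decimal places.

$10,588.34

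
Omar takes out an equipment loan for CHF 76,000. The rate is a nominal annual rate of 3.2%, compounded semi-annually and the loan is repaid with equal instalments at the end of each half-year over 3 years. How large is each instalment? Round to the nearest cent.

CHF 13,385.38

With 2 periods per year: i = 0.016, n = 6.
PMT = 76000 / ( [1 − (1+0.016)^(−6)] / 0.016 ) = 76000 / 5.677836 = 13,385.3815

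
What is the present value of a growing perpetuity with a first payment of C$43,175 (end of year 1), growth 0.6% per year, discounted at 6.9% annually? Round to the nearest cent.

C$685,317.46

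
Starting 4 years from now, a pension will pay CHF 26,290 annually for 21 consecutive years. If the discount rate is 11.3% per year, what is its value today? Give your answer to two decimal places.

CHF 150,926.61

Value one period before first payment (t=3): 26290 × [1 − (1+0.113)^(−21)] / 0.113 = 26290 × 7.915178 = 208,090.0413
PV₀ = 208,090.0413 / (1+0.113)^3 = 208,090.0413 / 1.378750 = 150,926.6051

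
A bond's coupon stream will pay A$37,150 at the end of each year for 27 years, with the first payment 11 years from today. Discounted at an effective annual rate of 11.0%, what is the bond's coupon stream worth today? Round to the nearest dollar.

PV at t=10 (ordinary 27-year annuity): 37150 × a(27|0.11) = 37150 × 8.547800 = 317,550.7786
Discount back 10 years: 317,550.7786 × (1+0.11)^(−10) = 317,550.7786 × 0.352184 = 111,836.4554

A$111,836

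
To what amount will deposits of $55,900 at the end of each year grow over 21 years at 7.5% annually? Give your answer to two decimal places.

$2,658,186.56

FV = 55900 × [(1+0.075)^21 − 1] / 0.075 = 55900 × 47.552532 = 2,658,186.5632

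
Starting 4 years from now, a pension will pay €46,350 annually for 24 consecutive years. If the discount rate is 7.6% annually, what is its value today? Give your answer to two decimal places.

€405,159.88

Value one period before first payment (t=3): 46350 × [1 − (1+0.076)^(−24)] / 0.076 = 46350 × 10.889640 = 504,734.7972
Discount back 3 years: 504,734.7972 × (1+0.076)^(−3) = 504,734.7972 × 0.802718 = 405,159.8790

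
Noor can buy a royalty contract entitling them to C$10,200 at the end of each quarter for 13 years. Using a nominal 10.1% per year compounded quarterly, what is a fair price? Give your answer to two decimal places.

C$293,504.14

With 4 periods per year: i = 0.02525, n = 52.
PV = PMT · [1 − (1+i)^(−n)] / i = 10200 · 28.774915 = 293,504.1357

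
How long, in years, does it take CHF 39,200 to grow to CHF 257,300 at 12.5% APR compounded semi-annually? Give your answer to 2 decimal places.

15.52 years

Periodic rate i = 0.125/2 = 0.0625.
n = ln(257300/39200) / ln(1+0.0625) = ln(6.56378) / 0.060625 = 31.0363 half-years
= 31.0363/2 years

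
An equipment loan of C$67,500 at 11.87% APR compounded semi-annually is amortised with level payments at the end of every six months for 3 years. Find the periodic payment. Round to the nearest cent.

C$13,698.96

With 2 periods per year: i = 0.05935, n = 6.
PMT = 67500 / ( [1 − (1+0.05935)^(−6)] / 0.05935 ) = 67500 / 4.927383 = 13,698.9563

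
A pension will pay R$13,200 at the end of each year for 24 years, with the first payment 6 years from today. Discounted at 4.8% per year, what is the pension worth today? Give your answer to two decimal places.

R$146,925.31

PV at t=5 (ordinary 24-year annuity): 13200 × a(24|0.048) = 13200 × 14.071134 = 185,738.9666
PV₀ = 185,738.9666 / (1+0.048)^5 = 185,738.9666 / 1.264173 = 146,925.3087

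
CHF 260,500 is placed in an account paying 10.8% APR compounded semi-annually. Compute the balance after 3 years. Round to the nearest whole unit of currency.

CHF 357,151

With 2 periods per year: i = 0.054, n = 6.
FV = 260,500 × (1 + 0.054)^6 = 357,150.6073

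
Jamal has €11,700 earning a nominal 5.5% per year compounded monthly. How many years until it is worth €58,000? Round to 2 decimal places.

29.17 years

Periodic rate i = 0.055/12 = 0.00458333.
(1+i)^n = 58000/11700 = 4.95726, so n = ln 4.95726 / ln 1.00458 = 350.0771 months
= 350.0771/12 years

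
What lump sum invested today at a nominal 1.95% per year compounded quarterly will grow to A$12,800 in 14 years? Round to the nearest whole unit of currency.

A$9,748

i = 0.0195/4 = 0.004875 per quarter; n = 14·4 = 56.
PV = FV·(1+i)^(−n) = 12,800 × 0.761598 = 9,748.4515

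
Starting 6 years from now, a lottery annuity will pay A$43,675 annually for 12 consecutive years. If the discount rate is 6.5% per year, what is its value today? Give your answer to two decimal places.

PV at t=5 (ordinary 12-year annuity): 43675 × a(12|0.065) = 43675 × 8.158725 = 356,332.3282
PV₀ = 356,332.3282 / (1+0.065)^5 = 356,332.3282 / 1.370087 = 260,080.1378

A$260,080.14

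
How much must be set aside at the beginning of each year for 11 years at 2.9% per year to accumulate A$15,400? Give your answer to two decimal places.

PMT = 15400 / ( [(1+0.029)^11 − 1] / 0.029 × (1+i) ) = 15400 / 13.111672 = 1,174.5260

A$1,174.53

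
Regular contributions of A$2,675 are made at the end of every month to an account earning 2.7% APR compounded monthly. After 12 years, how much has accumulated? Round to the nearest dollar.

With 12 periods per year: i = 0.00225, n = 144.
Accumulation factor s(144|0.00225) = 169.841857; FV = 2675 × 169.841857 = 454,326.9677

A$454,327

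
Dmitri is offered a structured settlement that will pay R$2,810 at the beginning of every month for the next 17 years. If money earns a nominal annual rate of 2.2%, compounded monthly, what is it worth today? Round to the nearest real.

R$478,761

With 12 periods per year: i = 0.00183333, n = 204.
PV = PMT · [1 − (1+i)^(−n)] / i × (1+i) = 2810 · 170.377683 = 478,761.2880
(Beginning-of-period payments → annuity-due factor ×(1+i).)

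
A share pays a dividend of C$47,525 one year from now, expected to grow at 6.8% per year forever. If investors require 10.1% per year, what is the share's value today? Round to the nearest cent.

C$1,440,151.52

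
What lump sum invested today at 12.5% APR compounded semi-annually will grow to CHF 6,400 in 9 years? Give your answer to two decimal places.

CHF 2,149.11

With 2 periods per year: i = 0.0625, n = 18.
Discount factor = (1+0.0625)^(−18) = 0.335799; PV = 6,400 × 0.335799 = 2,149.1121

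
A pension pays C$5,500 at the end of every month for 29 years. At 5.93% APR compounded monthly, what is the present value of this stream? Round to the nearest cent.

C$912,781.02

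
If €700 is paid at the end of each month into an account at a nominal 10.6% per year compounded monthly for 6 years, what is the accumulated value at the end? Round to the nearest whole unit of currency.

Periodic rate i = 0.106/12 = 0.00883333; n = 6 × 12 = 72 periods.
Accumulation factor s(72|0.00883333) = 100.035007; FV = 700 × 100.035007 = 70,024.5046

€70,025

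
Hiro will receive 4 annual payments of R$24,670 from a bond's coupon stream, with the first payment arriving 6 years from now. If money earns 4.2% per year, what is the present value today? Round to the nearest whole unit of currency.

Value one period before first payment (t=5): 24670 × [1 − (1+0.042)^(−4)] / 0.042 = 24670 × 3.612851 = 89,129.0297
PV₀ = 89,129.0297 / (1+0.042)^5 = 89,129.0297 / 1.228397 = 72,557.2115

R$72,557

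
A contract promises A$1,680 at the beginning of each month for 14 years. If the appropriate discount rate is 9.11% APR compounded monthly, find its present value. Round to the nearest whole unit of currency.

i = 0.0911/12 = 0.00759167 per month; n = 14·12 = 168.
PV = 1680 × [1 − (1+0.00759167)^(−168)] / 0.00759167 × (1+i) = 1680 × 95.472188 = 160,393.2762
(Beginning-of-period payments → annuity-due factor ×(1+i).)

A$160,393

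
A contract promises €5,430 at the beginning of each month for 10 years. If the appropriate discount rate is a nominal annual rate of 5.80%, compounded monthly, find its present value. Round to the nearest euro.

€495,937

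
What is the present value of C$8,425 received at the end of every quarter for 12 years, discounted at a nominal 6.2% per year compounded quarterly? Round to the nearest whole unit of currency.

With 4 periods per year: i = 0.0155, n = 48.
PV = PMT · [1 − (1+i)^(−n)] / i = 8425 · 33.681994 = 283,770.7993

C$283,771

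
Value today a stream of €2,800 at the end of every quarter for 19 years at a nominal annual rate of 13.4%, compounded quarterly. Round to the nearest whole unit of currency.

€76,751

i = 0.134/4 = 0.0335 per quarter; n = 19·4 = 76.
Annuity factor a(76|0.0335) = 27.410921; PV = 2800 × 27.410921 = 76,750.5801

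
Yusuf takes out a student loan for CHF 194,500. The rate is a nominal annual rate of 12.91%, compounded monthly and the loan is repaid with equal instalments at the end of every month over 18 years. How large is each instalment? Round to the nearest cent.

With 12 periods per year: i = 0.0107583, n = 216.
PMT = 194500 / ( [1 − (1+0.0107583)^(−216)] / 0.0107583 ) = 194500 / 83.737553 = 2,322.7333

CHF 2,322.73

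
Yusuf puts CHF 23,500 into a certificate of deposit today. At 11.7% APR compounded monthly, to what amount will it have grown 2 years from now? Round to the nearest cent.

With 12 periods per year: i = 0.00975, n = 24.
FV = PV·(1+i)^n = 23,500 × 1.262213 = 29,662.0079

CHF 29,662.01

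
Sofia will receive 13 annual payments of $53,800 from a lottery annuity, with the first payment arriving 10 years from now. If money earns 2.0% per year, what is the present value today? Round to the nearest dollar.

$510,875

PV at t=9 (ordinary 13-year annuity): 53800 × a(13|0.02) = 53800 × 11.348374 = 610,542.5075
PV₀ = 610,542.5075 / (1+0.02)^9 = 610,542.5075 / 1.195093 = 510,874.6582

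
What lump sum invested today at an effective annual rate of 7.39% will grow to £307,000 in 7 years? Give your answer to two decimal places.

PV = 307,000 / (1 + 0.0739)^7 = 307,000 / 1.647202 = 186,376.6404

£186,376.64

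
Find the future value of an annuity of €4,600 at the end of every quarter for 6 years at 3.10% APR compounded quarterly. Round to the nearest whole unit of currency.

€120,822

Periodic rate i = 0.031/4 = 0.00775; n = 6 × 4 = 24 periods.
Accumulation factor s(24|0.00775) = 26.265670; FV = 4600 × 26.265670 = 120,822.0816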